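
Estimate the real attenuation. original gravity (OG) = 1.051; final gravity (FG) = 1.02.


AA = (OG−FG)/(OG−1)·100;  RA = AA·0.8192
AA = (1.051 − 1.02)/(1.051 − 1)·100 = 60.7843
RA = 60.7843·0.8192

49.7945 %


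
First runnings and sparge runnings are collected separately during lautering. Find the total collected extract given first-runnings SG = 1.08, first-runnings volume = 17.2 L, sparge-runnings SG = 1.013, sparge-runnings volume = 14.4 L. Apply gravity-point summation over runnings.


total = Σ (SG_i − 1)·1000·V_i
first = (1.08 − 1)·1000·17.2 = 1376.0000
sparge = (1.013 − 1)·1000·14.4 = 187.2000
total = 1376.0000 + 187.2000

1563.2000 gravity·L


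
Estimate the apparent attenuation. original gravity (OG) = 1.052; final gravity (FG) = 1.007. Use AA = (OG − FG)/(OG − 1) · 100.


AA = (1.052 − 1.007)/(1.052 − 1) · 100

86.5385 %


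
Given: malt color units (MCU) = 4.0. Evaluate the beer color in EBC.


SRM = 1.4922·MCU^0.6859;  EBC = SRM·1.97
SRM = 1.4922·4.0^0.6859 = 3.8617
EBC = 3.8617·1.97

7.6076 EBC


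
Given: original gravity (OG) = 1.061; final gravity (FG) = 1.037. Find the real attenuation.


AA = (OG−FG)/(OG−1)·100;  RA = AA·0.8192
AA = (1.061 − 1.037)/(1.061 − 1)·100 = 39.3443
RA = 39.3443·0.8192

32.2308 %


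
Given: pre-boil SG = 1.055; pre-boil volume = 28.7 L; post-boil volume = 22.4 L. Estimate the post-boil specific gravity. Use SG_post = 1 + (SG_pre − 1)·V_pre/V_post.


pts_pre = (1.055 − 1)·1000 = 55.0000
pts_post = 55.0000·28.7/22.4 = 70.4687
SG_post = 1 + 70.4687/1000

1.0705


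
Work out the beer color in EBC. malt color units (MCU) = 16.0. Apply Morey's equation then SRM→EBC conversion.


SRM = 1.4922·MCU^0.6859;  EBC = SRM·1.97
SRM = 1.4922·16.0^0.6859 = 9.9939
EBC = 9.9939·1.97

19.6879 EBC


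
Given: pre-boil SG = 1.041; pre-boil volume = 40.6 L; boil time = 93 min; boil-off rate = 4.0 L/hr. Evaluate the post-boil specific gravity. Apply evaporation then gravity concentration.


V_post = V_pre − rate·(t/60);  SG_post = 1 + (SG_pre−1)·V_pre/V_post
V_post = 40.6 − 4.0·(93/60) = 34.4000
SG_post = 1 + (1.041 − 1)·40.6/34.4000

1.0484


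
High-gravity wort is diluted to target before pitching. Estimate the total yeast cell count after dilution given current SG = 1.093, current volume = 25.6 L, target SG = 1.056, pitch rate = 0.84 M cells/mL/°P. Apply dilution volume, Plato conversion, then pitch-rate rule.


V_w = V·((SG_c−1)/(SG_t−1)−1);  °P = 259 − 259/SG_t;  cells = rate·(V+V_w)·°P
V_w = 25.6·((1.093−1)/(1.056−1)−1) = 16.9143
V_final = 25.6 + 16.9143 = 42.5143
°P = 259 − 259/1.056 = 13.7348
cells = 0.84·42.5143·13.7348

490.4989 billion cells


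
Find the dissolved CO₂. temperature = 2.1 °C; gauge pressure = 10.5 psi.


vols = (P + 14.695)·(0.01821 + 0.09011·e^(−0.04·T))
vols = (10.5 + 14.695)·(0.01821 + 0.09011·e^(−0.04·2.1))

2.5462 volumes


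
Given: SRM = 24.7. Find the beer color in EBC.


EBC = SRM · 1.97
EBC = 24.7 · 1.97

48.6590 EBC


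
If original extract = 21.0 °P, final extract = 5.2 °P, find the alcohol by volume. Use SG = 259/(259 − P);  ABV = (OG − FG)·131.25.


OG = 259/(259 − 21.0) = 1.0882
FG = 259/(259 − 5.2) = 1.0205
ABV = (1.0882 − 1.0205)·131.25

8.8918 % ABV


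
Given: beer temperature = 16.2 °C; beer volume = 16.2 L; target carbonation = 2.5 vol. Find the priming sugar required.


residual = 14.695·(0.01821 + 0.09011·e^(−0.04·T));  sugar = (target − residual)·4.0·V
residual = 14.695·(0.01821 + 0.09011·e^(−0.04·16.2)) = 0.9603
sugar = (2.5 − 0.9603)·4.0·16.2

99.7755 g


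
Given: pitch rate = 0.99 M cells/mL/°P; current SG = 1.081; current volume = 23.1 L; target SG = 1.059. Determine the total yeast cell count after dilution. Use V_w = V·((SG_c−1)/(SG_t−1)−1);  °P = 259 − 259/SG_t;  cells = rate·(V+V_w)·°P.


V_w = 23.1·((1.081−1)/(1.059−1)−1) = 8.6136
V_final = 23.1 + 8.6136 = 31.7136
°P = 259 − 259/1.059 = 14.4297
cells = 0.99·31.7136·14.4297

453.0394 billion cells


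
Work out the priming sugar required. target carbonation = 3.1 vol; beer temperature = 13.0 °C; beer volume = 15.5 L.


residual = 14.695·(0.01821 + 0.09011·e^(−0.04·T));  sugar = (target − residual)·4.0·V
residual = 14.695·(0.01821 + 0.09011·e^(−0.04·13.0)) = 1.0548
sugar = (3.1 − 1.0548)·4.0·15.5

126.7999 g


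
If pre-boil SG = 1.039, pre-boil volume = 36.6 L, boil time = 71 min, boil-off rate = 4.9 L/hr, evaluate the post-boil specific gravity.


V_post = V_pre − rate·(t/60);  SG_post = 1 + (SG_pre−1)·V_pre/V_post
V_post = 36.6 − 4.9·(71/60) = 30.8017
SG_post = 1 + (1.039 − 1)·36.6/30.8017

1.0463


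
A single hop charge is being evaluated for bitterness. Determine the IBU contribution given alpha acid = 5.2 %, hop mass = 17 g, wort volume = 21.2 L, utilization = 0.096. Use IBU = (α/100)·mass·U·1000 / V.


IBU = (5.2/100)·17·0.096·1000 / 21.2

4.0030 IBU


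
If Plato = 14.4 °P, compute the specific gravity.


SG = 259/(259 − P)
SG = 259/(259 − 14.4)

1.0589


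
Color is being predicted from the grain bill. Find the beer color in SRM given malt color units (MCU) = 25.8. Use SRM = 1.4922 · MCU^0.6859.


SRM = 1.4922 · 25.8^0.6859

13.8694 SRM


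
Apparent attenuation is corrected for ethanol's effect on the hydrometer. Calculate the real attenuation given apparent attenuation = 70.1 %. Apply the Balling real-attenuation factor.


RA = AA · 0.8192
RA = 70.1 · 0.8192

57.4259 %


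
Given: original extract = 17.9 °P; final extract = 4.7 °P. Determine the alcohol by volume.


SG = 259/(259 − P);  ABV = (OG − FG)·131.25
OG = 259/(259 − 17.9) = 1.0742
FG = 259/(259 − 4.7) = 1.0185
ABV = (1.0742 − 1.0185)·131.25

7.3186 % ABV


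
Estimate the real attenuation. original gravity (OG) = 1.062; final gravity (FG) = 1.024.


AA = (OG−FG)/(OG−1)·100;  RA = AA·0.8192
AA = (1.062 − 1.024)/(1.062 − 1)·100 = 61.2903
RA = 61.2903·0.8192

50.2090 %


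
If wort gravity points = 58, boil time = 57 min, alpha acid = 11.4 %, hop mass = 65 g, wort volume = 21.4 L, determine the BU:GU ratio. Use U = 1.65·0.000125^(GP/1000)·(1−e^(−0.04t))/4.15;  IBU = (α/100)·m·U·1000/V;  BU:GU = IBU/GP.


U = 1.65·0.000125^(58/1000)·(1−e^(−0.04·57))/4.15 = 0.2119
IBU = (11.4/100)·65·0.2119·1000/21.4 = 73.3838
BU:GU = 73.3838/58

1.2652


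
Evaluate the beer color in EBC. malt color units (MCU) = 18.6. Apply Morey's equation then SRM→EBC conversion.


SRM = 1.4922·MCU^0.6859;  EBC = SRM·1.97
SRM = 1.4922·18.6^0.6859 = 11.0812
EBC = 11.0812·1.97

21.8299 EBC


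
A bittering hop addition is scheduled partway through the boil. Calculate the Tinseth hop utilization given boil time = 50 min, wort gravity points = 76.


U = 1.65·0.000125^(GP/1000) · (1 − e^(−0.04·t))/4.15
bigness = 1.65·0.000125^(76/1000) = 0.8334
boil_factor = (1 − e^(−0.04·50))/4.15 = 0.2084
U = 0.8334 · 0.2084

0.1736


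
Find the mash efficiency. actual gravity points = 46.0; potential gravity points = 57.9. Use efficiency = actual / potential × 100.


efficiency = 46.0 / 57.9 × 100

79.4473 %


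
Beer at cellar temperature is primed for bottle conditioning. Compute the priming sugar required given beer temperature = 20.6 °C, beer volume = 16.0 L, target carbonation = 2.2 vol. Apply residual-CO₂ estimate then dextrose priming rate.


residual = 14.695·(0.01821 + 0.09011·e^(−0.04·T));  sugar = (target − residual)·4.0·V
residual = 14.695·(0.01821 + 0.09011·e^(−0.04·20.6)) = 0.8485
sugar = (2.2 − 0.8485)·4.0·16.0

86.4978 g


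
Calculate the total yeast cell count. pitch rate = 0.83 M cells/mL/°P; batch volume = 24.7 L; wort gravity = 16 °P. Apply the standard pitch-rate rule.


cells (billions) = rate · V_L · °P
cells = 0.83 · 24.7 · 16

328.0160 billion cells


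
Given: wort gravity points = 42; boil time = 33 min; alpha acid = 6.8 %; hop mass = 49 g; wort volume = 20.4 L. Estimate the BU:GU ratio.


U = 1.65·0.000125^(GP/1000)·(1−e^(−0.04t))/4.15;  IBU = (α/100)·m·U·1000/V;  BU:GU = IBU/GP
U = 1.65·0.000125^(42/1000)·(1−e^(−0.04·33))/4.15 = 0.1998
IBU = (6.8/100)·49·0.1998·1000/20.4 = 32.6291
BU:GU = 32.6291/42

0.7769


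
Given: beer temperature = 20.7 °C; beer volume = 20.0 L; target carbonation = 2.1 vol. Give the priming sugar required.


residual = 14.695·(0.01821 + 0.09011·e^(−0.04·T));  sugar = (target − residual)·4.0·V
residual = 14.695·(0.01821 + 0.09011·e^(−0.04·20.7)) = 0.8462
sugar = (2.1 − 0.8462)·4.0·20.0

100.3077 g


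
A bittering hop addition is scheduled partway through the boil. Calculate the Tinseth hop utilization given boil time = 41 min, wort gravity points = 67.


U = 1.65·0.000125^(GP/1000) · (1 − e^(−0.04·t))/4.15
bigness = 1.65·0.000125^(67/1000) = 0.9036
boil_factor = (1 − e^(−0.04·41))/4.15 = 0.1942
U = 0.9036 · 0.1942

0.1755


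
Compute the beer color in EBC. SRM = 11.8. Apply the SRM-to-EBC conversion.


EBC = SRM · 1.97
EBC = 11.8 · 1.97

23.2460 EBC


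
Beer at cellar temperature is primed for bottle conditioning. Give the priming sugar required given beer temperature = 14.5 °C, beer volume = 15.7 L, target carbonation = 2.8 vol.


residual = 14.695·(0.01821 + 0.09011·e^(−0.04·T));  sugar = (target − residual)·4.0·V
residual = 14.695·(0.01821 + 0.09011·e^(−0.04·14.5)) = 1.0090
sugar = (2.8 − 1.0090)·4.0·15.7

112.4751 g


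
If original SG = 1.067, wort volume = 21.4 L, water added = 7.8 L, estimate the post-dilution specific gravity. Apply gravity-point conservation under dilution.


SG_new = 1 + (SG_old − 1)·V_old/(V_old + V_water)
pts = (1.067 − 1)·1000·21.4/(21.4 + 7.8) = 49.1027
SG_new = 1 + 49.1027/1000

1.0491


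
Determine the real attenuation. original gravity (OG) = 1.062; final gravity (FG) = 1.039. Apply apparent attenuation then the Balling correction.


AA = (OG−FG)/(OG−1)·100;  RA = AA·0.8192
AA = (1.062 − 1.039)/(1.062 − 1)·100 = 37.0968
RA = 37.0968·0.8192

30.3897 %


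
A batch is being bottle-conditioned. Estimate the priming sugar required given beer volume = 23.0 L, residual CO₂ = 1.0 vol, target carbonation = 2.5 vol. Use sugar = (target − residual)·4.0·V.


sugar = (2.5 − 1.0)·4.0·23.0

138.0000 g


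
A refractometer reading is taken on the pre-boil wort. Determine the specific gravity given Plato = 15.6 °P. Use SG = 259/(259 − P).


SG = 259/(259 − 15.6)

1.0641


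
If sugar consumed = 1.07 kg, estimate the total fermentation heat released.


Q = m_sugar · 590 kJ/kg
Q = 1.07 · 590

631.3000 kJ


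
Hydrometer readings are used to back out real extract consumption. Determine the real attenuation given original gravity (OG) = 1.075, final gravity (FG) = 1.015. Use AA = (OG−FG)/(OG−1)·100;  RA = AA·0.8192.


AA = (1.075 − 1.015)/(1.075 − 1)·100 = 80.0000
RA = 80.0000·0.8192

65.5360 %


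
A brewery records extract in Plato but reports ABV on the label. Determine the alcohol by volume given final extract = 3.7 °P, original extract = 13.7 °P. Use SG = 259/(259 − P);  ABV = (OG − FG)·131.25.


OG = 259/(259 − 13.7) = 1.0558
FG = 259/(259 − 3.7) = 1.0145
ABV = (1.0558 − 1.0145)·131.25

5.4281 % ABV


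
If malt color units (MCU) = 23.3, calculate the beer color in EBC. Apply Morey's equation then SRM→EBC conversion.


SRM = 1.4922·MCU^0.6859;  EBC = SRM·1.97
SRM = 1.4922·23.3^0.6859 = 12.9329
EBC = 12.9329·1.97

25.4778 EBC


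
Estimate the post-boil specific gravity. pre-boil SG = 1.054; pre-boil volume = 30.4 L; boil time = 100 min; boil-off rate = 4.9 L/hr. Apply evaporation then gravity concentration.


V_post = V_pre − rate·(t/60);  SG_post = 1 + (SG_pre−1)·V_pre/V_post
V_post = 30.4 − 4.9·(100/60) = 22.2333
SG_post = 1 + (1.054 − 1)·30.4/22.2333

1.0738


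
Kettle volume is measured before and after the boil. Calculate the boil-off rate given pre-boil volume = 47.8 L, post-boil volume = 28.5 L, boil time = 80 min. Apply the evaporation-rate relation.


rate = (V_pre − V_post) / (t_min/60)
rate = (47.8 − 28.5) / (80/60)

14.4750 L/hr


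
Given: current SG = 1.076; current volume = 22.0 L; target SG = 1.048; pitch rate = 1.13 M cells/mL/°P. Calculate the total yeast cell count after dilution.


V_w = V·((SG_c−1)/(SG_t−1)−1);  °P = 259 − 259/SG_t;  cells = rate·(V+V_w)·°P
V_w = 22.0·((1.076−1)/(1.048−1)−1) = 12.8333
V_final = 22.0 + 12.8333 = 34.8333
°P = 259 − 259/1.048 = 11.8626
cells = 1.13·34.8333·11.8626

466.9315 billion cells


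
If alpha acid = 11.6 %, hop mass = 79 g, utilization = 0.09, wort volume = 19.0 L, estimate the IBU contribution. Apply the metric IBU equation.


IBU = (α/100)·mass·U·1000 / V
IBU = (11.6/100)·79·0.09·1000 / 19.0

43.4084 IBU


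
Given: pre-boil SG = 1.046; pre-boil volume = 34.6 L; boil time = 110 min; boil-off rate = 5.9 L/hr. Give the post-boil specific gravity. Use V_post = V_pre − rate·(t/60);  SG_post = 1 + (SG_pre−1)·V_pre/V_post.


V_post = 34.6 − 5.9·(110/60) = 23.7833
SG_post = 1 + (1.046 − 1)·34.6/23.7833

1.0669


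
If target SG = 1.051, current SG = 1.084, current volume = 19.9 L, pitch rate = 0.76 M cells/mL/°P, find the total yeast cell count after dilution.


V_w = V·((SG_c−1)/(SG_t−1)−1);  °P = 259 − 259/SG_t;  cells = rate·(V+V_w)·°P
V_w = 19.9·((1.084−1)/(1.051−1)−1) = 12.8765
V_final = 19.9 + 12.8765 = 32.7765
°P = 259 − 259/1.051 = 12.5680
cells = 0.76·32.7765·12.5680

313.0711 billion cells


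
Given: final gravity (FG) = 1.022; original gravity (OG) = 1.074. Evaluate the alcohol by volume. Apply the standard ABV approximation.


ABV = (OG − FG) · 131.25
ABV = (1.074 − 1.022) · 131.25

6.8250 % ABV


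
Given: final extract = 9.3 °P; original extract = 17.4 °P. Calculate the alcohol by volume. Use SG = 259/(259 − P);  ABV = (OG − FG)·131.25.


OG = 259/(259 − 17.4) = 1.0720
FG = 259/(259 − 9.3) = 1.0372
ABV = (1.0720 − 1.0372)·131.25

4.5642 % ABV


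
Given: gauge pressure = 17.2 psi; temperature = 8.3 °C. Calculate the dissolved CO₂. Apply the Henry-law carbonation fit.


vols = (P + 14.695)·(0.01821 + 0.09011·e^(−0.04·T))
vols = (17.2 + 14.695)·(0.01821 + 0.09011·e^(−0.04·8.3))

2.6429 volumes


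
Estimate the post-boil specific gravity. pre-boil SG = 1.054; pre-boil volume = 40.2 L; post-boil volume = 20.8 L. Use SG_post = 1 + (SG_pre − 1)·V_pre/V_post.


pts_pre = (1.054 − 1)·1000 = 54.0000
pts_post = 54.0000·40.2/20.8 = 104.3654
SG_post = 1 + 104.3654/1000

1.1044


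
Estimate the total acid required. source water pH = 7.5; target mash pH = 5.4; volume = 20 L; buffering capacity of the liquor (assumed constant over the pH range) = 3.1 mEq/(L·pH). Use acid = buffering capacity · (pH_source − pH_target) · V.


acid = 3.1 · (7.5 − 5.4) · 20

130.2000 mEq


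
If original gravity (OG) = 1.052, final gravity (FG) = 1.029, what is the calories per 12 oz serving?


ABW = (OG−FG)·131.25·0.79/FG;  °P = 259 − 259/SG (for OG→OE and FG→AE);  RE = 0.1808·OE + 0.8192·AE;  Cal = (6.9·ABW + 4·(RE−0.1))·FG·3.55
ABW = (1.052 − 1.029)·131.25·0.79/1.029 = 2.3176
OE = 259 − 259/1.052 = 12.8023 °P
AE = 259 − 259/1.029 = 7.2993 °P
RE = 0.1808·12.8023 + 0.8192·7.2993 = 8.2943 °P
Cal = (6.9·2.3176 + 4·(8.2943−0.1))·1.029·3.55

178.1488 kcal


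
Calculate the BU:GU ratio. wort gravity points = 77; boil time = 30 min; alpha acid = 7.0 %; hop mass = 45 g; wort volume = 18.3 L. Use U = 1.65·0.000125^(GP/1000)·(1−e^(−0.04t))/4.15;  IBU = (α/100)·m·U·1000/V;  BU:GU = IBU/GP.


U = 1.65·0.000125^(77/1000)·(1−e^(−0.04·30))/4.15 = 0.1391
IBU = (7.0/100)·45·0.1391·1000/18.3 = 23.9394
BU:GU = 23.9394/77

0.3109


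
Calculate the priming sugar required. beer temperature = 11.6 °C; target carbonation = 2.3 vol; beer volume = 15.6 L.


residual = 14.695·(0.01821 + 0.09011·e^(−0.04·T));  sugar = (target − residual)·4.0·V
residual = 14.695·(0.01821 + 0.09011·e^(−0.04·11.6)) = 1.1002
sugar = (2.3 − 1.1002)·4.0·15.6

74.8685 g


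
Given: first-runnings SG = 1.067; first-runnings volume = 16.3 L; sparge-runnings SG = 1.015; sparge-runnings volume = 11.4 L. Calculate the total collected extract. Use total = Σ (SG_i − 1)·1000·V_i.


first = (1.067 − 1)·1000·16.3 = 1092.1000
sparge = (1.015 − 1)·1000·11.4 = 171.0000
total = 1092.1000 + 171.0000

1263.1000 gravity·L


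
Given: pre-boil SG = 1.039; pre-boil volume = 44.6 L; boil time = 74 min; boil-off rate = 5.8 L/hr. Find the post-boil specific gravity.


V_post = V_pre − rate·(t/60);  SG_post = 1 + (SG_pre−1)·V_pre/V_post
V_post = 44.6 − 5.8·(74/60) = 37.4467
SG_post = 1 + (1.039 − 1)·44.6/37.4467

1.0465


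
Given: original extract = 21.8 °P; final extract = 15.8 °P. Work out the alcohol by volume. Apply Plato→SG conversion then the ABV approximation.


SG = 259/(259 − P);  ABV = (OG − FG)·131.25
OG = 259/(259 − 21.8) = 1.0919
FG = 259/(259 − 15.8) = 1.0650
ABV = (1.0919 − 1.0650)·131.25

3.5357 % ABV


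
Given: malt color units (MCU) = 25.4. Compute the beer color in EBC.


SRM = 1.4922·MCU^0.6859;  EBC = SRM·1.97
SRM = 1.4922·25.4^0.6859 = 13.7215
EBC = 13.7215·1.97

27.0314 EBC


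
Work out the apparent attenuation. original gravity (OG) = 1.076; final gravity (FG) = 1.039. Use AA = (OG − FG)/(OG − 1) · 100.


AA = (1.076 − 1.039)/(1.076 − 1) · 100

48.6842 %


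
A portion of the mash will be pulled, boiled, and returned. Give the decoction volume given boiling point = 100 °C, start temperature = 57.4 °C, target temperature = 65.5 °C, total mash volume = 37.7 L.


V_dec = V_total·(T_target − T_start)/(T_boil − T_start)
V_dec = 37.7·(65.5 − 57.4)/(100 − 57.4)

7.1683 L


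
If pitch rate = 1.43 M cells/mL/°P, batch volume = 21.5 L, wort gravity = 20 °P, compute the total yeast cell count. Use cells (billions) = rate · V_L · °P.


cells = 1.43 · 21.5 · 20

614.9000 billion cells


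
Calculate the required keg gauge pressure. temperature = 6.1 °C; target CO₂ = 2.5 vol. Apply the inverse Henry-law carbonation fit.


psi = vols/(0.01821 + 0.09011·e^(−0.04·T)) − 14.695
psi = 2.5/(0.01821 + 0.09011·e^(−0.04·6.1)) − 14.695

13.4550 psi


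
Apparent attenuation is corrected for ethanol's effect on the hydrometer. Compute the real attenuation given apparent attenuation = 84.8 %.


RA = AA · 0.8192
RA = 84.8 · 0.8192

69.4682 %


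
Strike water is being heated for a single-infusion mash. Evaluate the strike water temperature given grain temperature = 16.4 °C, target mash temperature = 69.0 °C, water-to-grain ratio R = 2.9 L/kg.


T_strike = (0.41/R)·(T_mash − T_grain) + T_mash
T_strike = (0.41/2.9)·(69.0 − 16.4) + 69.0

76.4366 °C


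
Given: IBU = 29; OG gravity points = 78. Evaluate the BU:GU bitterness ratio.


BU:GU = IBU / OG_points
BU:GU = 29 / 78

0.3718


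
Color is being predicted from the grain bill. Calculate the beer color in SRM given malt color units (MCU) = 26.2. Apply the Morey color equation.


SRM = 1.4922 · MCU^0.6859
SRM = 1.4922 · 26.2^0.6859

14.0165 SRM


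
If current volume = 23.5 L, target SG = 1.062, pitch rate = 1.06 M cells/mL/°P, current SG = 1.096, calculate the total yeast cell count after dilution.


V_w = V·((SG_c−1)/(SG_t−1)−1);  °P = 259 − 259/SG_t;  cells = rate·(V+V_w)·°P
V_w = 23.5·((1.096−1)/(1.062−1)−1) = 12.8871
V_final = 23.5 + 12.8871 = 36.3871
°P = 259 − 259/1.062 = 15.1205
cells = 1.06·36.3871·15.1205

583.2036 billion cells


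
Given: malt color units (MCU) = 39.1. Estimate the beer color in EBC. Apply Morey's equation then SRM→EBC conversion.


SRM = 1.4922·MCU^0.6859;  EBC = SRM·1.97
SRM = 1.4922·39.1^0.6859 = 18.4460
EBC = 18.4460·1.97

36.3385 EBC


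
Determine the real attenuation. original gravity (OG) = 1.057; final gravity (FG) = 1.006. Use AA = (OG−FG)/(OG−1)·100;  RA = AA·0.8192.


AA = (1.057 − 1.006)/(1.057 − 1)·100 = 89.4737
RA = 89.4737·0.8192

73.2968 %


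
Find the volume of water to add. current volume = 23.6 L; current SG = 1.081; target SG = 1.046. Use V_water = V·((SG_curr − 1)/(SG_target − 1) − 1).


V_water = 23.6·((1.081 − 1)/(1.046 − 1) − 1)

17.9565 L


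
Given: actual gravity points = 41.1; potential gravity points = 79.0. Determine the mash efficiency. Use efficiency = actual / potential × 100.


efficiency = 41.1 / 79.0 × 100

52.0253 %


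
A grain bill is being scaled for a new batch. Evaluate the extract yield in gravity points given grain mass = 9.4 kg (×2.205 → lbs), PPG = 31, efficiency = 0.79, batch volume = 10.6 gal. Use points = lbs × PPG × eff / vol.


lbs = 9.4 × 2.205 = 20.7270
points = 20.7270 × 31 × 0.79 / 10.6

47.8872 points


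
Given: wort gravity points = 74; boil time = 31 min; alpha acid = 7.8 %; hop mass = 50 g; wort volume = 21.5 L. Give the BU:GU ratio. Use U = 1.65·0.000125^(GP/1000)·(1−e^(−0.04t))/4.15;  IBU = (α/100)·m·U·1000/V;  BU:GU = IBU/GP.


U = 1.65·0.000125^(74/1000)·(1−e^(−0.04·31))/4.15 = 0.1453
IBU = (7.8/100)·50·0.1453·1000/21.5 = 26.3553
BU:GU = 26.3553/74

0.3562


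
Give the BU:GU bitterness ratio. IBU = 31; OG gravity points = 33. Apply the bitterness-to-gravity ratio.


BU:GU = IBU / OG_points
BU:GU = 31 / 33

0.9394


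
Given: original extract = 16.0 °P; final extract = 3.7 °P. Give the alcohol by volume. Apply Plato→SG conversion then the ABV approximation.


SG = 259/(259 − P);  ABV = (OG − FG)·131.25
OG = 259/(259 − 16.0) = 1.0658
FG = 259/(259 − 3.7) = 1.0145
ABV = (1.0658 − 1.0145)·131.25

6.7398 % ABV


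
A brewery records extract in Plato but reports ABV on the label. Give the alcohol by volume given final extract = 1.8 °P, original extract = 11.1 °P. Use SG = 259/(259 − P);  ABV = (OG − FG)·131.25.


OG = 259/(259 − 11.1) = 1.0448
FG = 259/(259 − 1.8) = 1.0070
ABV = (1.0448 − 1.0070)·131.25

4.9583 % ABV


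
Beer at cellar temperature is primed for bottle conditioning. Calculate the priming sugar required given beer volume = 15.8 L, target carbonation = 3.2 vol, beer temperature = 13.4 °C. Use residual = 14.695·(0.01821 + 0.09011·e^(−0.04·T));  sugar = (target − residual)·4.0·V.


residual = 14.695·(0.01821 + 0.09011·e^(−0.04·13.4)) = 1.0423
sugar = (3.2 − 1.0423)·4.0·15.8

136.3638 g


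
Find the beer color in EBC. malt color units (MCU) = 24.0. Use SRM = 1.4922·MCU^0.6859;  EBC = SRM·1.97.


SRM = 1.4922·24.0^0.6859 = 13.1982
EBC = 13.1982·1.97

26.0004 EBC


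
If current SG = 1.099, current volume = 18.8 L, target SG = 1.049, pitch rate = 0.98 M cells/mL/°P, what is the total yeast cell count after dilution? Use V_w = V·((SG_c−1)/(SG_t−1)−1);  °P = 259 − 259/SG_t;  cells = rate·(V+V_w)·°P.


V_w = 18.8·((1.099−1)/(1.049−1)−1) = 19.1837
V_final = 18.8 + 19.1837 = 37.9837
°P = 259 − 259/1.049 = 12.0982
cells = 0.98·37.9837·12.0982

450.3430 billion cells


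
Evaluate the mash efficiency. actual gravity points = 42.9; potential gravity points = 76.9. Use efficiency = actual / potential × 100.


efficiency = 42.9 / 76.9 × 100

55.7867 %


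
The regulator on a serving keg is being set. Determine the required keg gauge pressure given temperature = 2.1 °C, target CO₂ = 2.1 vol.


psi = vols/(0.01821 + 0.09011·e^(−0.04·T)) − 14.695
psi = 2.1/(0.01821 + 0.09011·e^(−0.04·2.1)) − 14.695

6.0847 psi


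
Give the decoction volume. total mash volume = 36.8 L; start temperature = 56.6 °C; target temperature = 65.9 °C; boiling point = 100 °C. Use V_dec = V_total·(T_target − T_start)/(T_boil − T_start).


V_dec = 36.8·(65.9 − 56.6)/(100 − 56.6)

7.8857 L


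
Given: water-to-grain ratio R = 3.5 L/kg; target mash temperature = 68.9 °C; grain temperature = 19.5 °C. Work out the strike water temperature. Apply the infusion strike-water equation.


T_strike = (0.41/R)·(T_mash − T_grain) + T_mash
T_strike = (0.41/3.5)·(68.9 − 19.5) + 68.9

74.6869 °C


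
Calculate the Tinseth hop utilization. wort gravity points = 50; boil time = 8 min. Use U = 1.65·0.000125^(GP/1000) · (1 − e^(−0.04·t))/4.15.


bigness = 1.65·0.000125^(50/1000) = 1.0528
boil_factor = (1 − e^(−0.04·8))/4.15 = 0.0660
U = 1.0528 · 0.0660

0.0695


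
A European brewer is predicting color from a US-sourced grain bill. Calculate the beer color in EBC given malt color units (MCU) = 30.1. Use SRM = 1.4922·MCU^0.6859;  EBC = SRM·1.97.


SRM = 1.4922·30.1^0.6859 = 15.4161
EBC = 15.4161·1.97

30.3698 EBC


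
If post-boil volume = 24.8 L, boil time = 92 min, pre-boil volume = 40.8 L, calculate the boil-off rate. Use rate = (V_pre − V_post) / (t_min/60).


rate = (40.8 − 24.8) / (92/60)

10.4348 L/hr


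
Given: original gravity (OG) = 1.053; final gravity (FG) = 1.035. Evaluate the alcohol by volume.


ABV = (OG − FG) · 131.25
ABV = (1.053 − 1.035) · 131.25

2.3625 % ABV


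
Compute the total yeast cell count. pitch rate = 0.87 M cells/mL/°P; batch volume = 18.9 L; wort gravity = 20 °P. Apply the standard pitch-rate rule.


cells (billions) = rate · V_L · °P
cells = 0.87 · 18.9 · 20

328.8600 billion cells


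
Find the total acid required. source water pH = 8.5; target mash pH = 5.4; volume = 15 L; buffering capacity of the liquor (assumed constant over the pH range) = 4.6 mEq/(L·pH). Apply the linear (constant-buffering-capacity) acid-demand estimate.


acid = buffering capacity · (pH_source − pH_target) · V
acid = 4.6 · (8.5 − 5.4) · 15

213.9000 mEq


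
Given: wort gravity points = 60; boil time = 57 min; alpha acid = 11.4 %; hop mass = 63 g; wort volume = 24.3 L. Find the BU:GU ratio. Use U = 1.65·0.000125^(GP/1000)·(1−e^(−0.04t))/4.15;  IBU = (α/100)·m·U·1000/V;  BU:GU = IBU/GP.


U = 1.65·0.000125^(60/1000)·(1−e^(−0.04·57))/4.15 = 0.2082
IBU = (11.4/100)·63·0.2082·1000/24.3 = 61.5217
BU:GU = 61.5217/60

1.0254


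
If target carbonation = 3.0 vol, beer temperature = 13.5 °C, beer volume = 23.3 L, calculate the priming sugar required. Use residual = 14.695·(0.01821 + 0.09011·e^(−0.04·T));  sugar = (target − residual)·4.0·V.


residual = 14.695·(0.01821 + 0.09011·e^(−0.04·13.5)) = 1.0393
sugar = (3.0 − 1.0393)·4.0·23.3

182.7417 g


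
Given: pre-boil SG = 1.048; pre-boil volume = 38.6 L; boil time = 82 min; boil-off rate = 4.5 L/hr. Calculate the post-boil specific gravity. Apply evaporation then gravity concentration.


V_post = V_pre − rate·(t/60);  SG_post = 1 + (SG_pre−1)·V_pre/V_post
V_post = 38.6 − 4.5·(82/60) = 32.4500
SG_post = 1 + (1.048 − 1)·38.6/32.4500

1.0571


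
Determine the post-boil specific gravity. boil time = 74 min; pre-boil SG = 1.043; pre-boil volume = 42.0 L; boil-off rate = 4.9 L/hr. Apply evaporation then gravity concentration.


V_post = V_pre − rate·(t/60);  SG_post = 1 + (SG_pre−1)·V_pre/V_post
V_post = 42.0 − 4.9·(74/60) = 35.9567
SG_post = 1 + (1.043 − 1)·42.0/35.9567

1.0502


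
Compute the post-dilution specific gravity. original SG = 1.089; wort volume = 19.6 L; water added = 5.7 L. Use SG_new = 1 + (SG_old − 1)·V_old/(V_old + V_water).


pts = (1.089 − 1)·1000·19.6/(19.6 + 5.7) = 68.9486
SG_new = 1 + 68.9486/1000

1.0689


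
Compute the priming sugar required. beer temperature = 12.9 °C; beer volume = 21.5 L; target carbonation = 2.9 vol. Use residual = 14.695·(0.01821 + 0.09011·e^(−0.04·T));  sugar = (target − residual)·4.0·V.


residual = 14.695·(0.01821 + 0.09011·e^(−0.04·12.9)) = 1.0580
sugar = (2.9 − 1.0580)·4.0·21.5

158.4124 g


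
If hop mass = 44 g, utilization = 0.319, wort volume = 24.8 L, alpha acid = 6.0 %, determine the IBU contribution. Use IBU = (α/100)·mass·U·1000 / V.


IBU = (6.0/100)·44·0.319·1000 / 24.8

33.9581 IBU


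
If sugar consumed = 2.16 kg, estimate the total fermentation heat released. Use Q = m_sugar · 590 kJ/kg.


Q = 2.16 · 590

1274.4000 kJ


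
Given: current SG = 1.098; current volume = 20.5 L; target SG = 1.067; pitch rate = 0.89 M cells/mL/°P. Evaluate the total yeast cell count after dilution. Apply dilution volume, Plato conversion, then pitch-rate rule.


V_w = V·((SG_c−1)/(SG_t−1)−1);  °P = 259 − 259/SG_t;  cells = rate·(V+V_w)·°P
V_w = 20.5·((1.098−1)/(1.067−1)−1) = 9.4851
V_final = 20.5 + 9.4851 = 29.9851
°P = 259 − 259/1.067 = 16.2634
cells = 0.89·29.9851·16.2634

434.0155 billion cells


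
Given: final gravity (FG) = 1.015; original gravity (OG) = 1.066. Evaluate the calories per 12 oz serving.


ABW = (OG−FG)·131.25·0.79/FG;  °P = 259 − 259/SG (for OG→OE and FG→AE);  RE = 0.1808·OE + 0.8192·AE;  Cal = (6.9·ABW + 4·(RE−0.1))·FG·3.55
ABW = (1.066 − 1.015)·131.25·0.79/1.015 = 5.2099
OE = 259 − 259/1.066 = 16.0356 °P
AE = 259 − 259/1.015 = 3.8276 °P
RE = 0.1808·16.0356 + 0.8192·3.8276 = 6.0348 °P
Cal = (6.9·5.2099 + 4·(6.0348−0.1))·1.015·3.55

215.0694 kcal


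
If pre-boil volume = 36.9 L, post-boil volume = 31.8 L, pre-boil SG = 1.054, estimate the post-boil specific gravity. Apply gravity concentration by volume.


SG_post = 1 + (SG_pre − 1)·V_pre/V_post
pts_pre = (1.054 − 1)·1000 = 54.0000
pts_post = 54.0000·36.9/31.8 = 62.6604
SG_post = 1 + 62.6604/1000

1.0627


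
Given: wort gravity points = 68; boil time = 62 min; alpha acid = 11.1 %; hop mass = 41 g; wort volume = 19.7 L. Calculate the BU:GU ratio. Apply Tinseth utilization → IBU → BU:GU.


U = 1.65·0.000125^(GP/1000)·(1−e^(−0.04t))/4.15;  IBU = (α/100)·m·U·1000/V;  BU:GU = IBU/GP
U = 1.65·0.000125^(68/1000)·(1−e^(−0.04·62))/4.15 = 0.1977
IBU = (11.1/100)·41·0.1977·1000/19.7 = 45.6755
BU:GU = 45.6755/68

0.6717


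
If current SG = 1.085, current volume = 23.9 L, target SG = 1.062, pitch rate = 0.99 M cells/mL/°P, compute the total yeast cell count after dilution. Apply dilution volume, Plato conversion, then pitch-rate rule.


V_w = V·((SG_c−1)/(SG_t−1)−1);  °P = 259 − 259/SG_t;  cells = rate·(V+V_w)·°P
V_w = 23.9·((1.085−1)/(1.062−1)−1) = 8.8661
V_final = 23.9 + 8.8661 = 32.7661
°P = 259 − 259/1.062 = 15.1205
cells = 0.99·32.7661·15.1205

490.4867 billion cells


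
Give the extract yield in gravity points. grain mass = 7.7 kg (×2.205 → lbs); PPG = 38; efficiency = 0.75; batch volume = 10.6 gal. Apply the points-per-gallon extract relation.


points = lbs × PPG × eff / vol
lbs = 7.7 × 2.205 = 16.9785
points = 16.9785 × 38 × 0.75 / 10.6

45.6497 points


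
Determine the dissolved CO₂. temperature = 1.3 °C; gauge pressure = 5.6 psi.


vols = (P + 14.695)·(0.01821 + 0.09011·e^(−0.04·T))
vols = (5.6 + 14.695)·(0.01821 + 0.09011·e^(−0.04·1.3))

2.1057 volumes


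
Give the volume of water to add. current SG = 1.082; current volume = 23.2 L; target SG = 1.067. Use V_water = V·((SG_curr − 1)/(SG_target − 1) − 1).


V_water = 23.2·((1.082 − 1)/(1.067 − 1) − 1)

5.1940 L


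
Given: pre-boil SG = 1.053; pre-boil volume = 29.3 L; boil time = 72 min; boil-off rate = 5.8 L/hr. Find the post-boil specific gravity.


V_post = V_pre − rate·(t/60);  SG_post = 1 + (SG_pre−1)·V_pre/V_post
V_post = 29.3 − 5.8·(72/60) = 22.3400
SG_post = 1 + (1.053 − 1)·29.3/22.3400

1.0695


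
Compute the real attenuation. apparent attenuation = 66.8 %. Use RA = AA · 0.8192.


RA = 66.8 · 0.8192

54.7226 %


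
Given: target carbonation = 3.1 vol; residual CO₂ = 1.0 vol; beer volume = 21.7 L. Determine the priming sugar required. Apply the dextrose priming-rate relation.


sugar = (target − residual)·4.0·V
sugar = (3.1 − 1.0)·4.0·21.7

182.2800 g


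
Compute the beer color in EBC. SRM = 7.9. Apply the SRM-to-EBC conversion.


EBC = SRM · 1.97
EBC = 7.9 · 1.97

15.5630 EBC


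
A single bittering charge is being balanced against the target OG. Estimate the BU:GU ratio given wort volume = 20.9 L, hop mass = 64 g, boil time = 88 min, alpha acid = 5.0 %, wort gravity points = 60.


U = 1.65·0.000125^(GP/1000)·(1−e^(−0.04t))/4.15;  IBU = (α/100)·m·U·1000/V;  BU:GU = IBU/GP
U = 1.65·0.000125^(60/1000)·(1−e^(−0.04·88))/4.15 = 0.2250
IBU = (5.0/100)·64·0.2250·1000/20.9 = 34.4513
BU:GU = 34.4513/60

0.5742


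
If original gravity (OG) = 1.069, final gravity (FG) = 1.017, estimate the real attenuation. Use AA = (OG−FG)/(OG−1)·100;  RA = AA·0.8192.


AA = (1.069 − 1.017)/(1.069 − 1)·100 = 75.3623
RA = 75.3623·0.8192

61.7368 %


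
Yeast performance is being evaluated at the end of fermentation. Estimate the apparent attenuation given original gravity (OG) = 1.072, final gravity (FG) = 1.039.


AA = (OG − FG)/(OG − 1) · 100
AA = (1.072 − 1.039)/(1.072 − 1) · 100

45.8333 %


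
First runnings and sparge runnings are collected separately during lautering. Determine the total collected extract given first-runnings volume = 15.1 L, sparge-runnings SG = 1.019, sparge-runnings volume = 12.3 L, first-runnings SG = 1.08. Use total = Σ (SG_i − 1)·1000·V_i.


first = (1.08 − 1)·1000·15.1 = 1208.0000
sparge = (1.019 − 1)·1000·12.3 = 233.7000
total = 1208.0000 + 233.7000

1441.7000 gravity·L


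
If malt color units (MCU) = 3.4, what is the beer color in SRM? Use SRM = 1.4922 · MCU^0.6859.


SRM = 1.4922 · 3.4^0.6859

3.4544 SRM


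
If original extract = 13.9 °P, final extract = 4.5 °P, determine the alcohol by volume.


SG = 259/(259 − P);  ABV = (OG − FG)·131.25
OG = 259/(259 − 13.9) = 1.0567
FG = 259/(259 − 4.5) = 1.0177
ABV = (1.0567 − 1.0177)·131.25

5.1227 % ABV


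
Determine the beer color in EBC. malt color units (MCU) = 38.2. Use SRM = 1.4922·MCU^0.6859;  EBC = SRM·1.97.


SRM = 1.4922·38.2^0.6859 = 18.1537
EBC = 18.1537·1.97

35.7627 EBC


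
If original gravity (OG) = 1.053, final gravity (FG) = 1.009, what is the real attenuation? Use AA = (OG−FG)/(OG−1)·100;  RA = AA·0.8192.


AA = (1.053 − 1.009)/(1.053 − 1)·100 = 83.0189
RA = 83.0189·0.8192

68.0091 %


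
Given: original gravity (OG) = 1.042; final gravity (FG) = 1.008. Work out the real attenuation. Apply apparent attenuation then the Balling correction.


AA = (OG−FG)/(OG−1)·100;  RA = AA·0.8192
AA = (1.042 − 1.008)/(1.042 − 1)·100 = 80.9524
RA = 80.9524·0.8192

66.3162 %


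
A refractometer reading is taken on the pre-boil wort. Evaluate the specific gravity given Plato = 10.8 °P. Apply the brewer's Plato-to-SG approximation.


SG = 259/(259 − P)
SG = 259/(259 − 10.8)

1.0435


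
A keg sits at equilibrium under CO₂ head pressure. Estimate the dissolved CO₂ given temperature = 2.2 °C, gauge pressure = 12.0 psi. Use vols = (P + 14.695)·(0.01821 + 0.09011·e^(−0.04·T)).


vols = (12.0 + 14.695)·(0.01821 + 0.09011·e^(−0.04·2.2))

2.6890 volumes


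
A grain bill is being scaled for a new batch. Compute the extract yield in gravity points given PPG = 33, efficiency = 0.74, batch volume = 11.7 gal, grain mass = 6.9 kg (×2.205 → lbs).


points = lbs × PPG × eff / vol
lbs = 6.9 × 2.205 = 15.2145
points = 15.2145 × 33 × 0.74 / 11.7

31.7554 points


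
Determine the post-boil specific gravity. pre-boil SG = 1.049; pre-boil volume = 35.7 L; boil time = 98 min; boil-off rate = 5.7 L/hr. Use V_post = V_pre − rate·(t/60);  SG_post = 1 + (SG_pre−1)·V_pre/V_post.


V_post = 35.7 − 5.7·(98/60) = 26.3900
SG_post = 1 + (1.049 − 1)·35.7/26.3900

1.0663


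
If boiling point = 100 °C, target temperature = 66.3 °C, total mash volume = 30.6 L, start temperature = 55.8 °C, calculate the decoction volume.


V_dec = V_total·(T_target − T_start)/(T_boil − T_start)
V_dec = 30.6·(66.3 − 55.8)/(100 − 55.8)

7.2692 L


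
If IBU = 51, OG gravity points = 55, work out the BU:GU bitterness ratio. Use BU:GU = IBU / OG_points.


BU:GU = 51 / 55

0.9273


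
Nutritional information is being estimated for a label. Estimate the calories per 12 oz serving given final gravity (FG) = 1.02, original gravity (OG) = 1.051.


ABW = (OG−FG)·131.25·0.79/FG;  °P = 259 − 259/SG (for OG→OE and FG→AE);  RE = 0.1808·OE + 0.8192·AE;  Cal = (6.9·ABW + 4·(RE−0.1))·FG·3.55
ABW = (1.051 − 1.02)·131.25·0.79/1.02 = 3.1513
OE = 259 − 259/1.051 = 12.5680 °P
AE = 259 − 259/1.02 = 5.0784 °P
RE = 0.1808·12.5680 + 0.8192·5.0784 = 6.4326 °P
Cal = (6.9·3.1513 + 4·(6.4326−0.1))·1.02·3.55

170.4553 kcal


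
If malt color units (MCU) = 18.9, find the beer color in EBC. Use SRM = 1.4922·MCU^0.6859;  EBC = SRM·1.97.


SRM = 1.4922·18.9^0.6859 = 11.2035
EBC = 11.2035·1.97

22.0708 EBC


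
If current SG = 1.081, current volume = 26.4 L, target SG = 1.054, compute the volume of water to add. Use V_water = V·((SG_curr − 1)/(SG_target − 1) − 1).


V_water = 26.4·((1.081 − 1)/(1.054 − 1) − 1)

13.2000 L


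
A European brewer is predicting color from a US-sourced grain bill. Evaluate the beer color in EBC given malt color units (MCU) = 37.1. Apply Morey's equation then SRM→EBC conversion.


SRM = 1.4922·MCU^0.6859;  EBC = SRM·1.97
SRM = 1.4922·37.1^0.6859 = 17.7935
EBC = 17.7935·1.97

35.0531 EBC


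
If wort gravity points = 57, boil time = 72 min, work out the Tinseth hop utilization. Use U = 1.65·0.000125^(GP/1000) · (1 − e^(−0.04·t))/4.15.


bigness = 1.65·0.000125^(57/1000) = 0.9886
boil_factor = (1 − e^(−0.04·72))/4.15 = 0.2274
U = 0.9886 · 0.2274

0.2248


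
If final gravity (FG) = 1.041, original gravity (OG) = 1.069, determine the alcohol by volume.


ABV = (OG − FG) · 131.25
ABV = (1.069 − 1.041) · 131.25

3.6750 % ABV


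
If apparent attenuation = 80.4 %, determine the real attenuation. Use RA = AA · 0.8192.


RA = 80.4 · 0.8192

65.8637 %


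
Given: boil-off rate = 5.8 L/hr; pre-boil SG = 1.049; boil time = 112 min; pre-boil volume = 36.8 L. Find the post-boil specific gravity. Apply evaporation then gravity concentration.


V_post = V_pre − rate·(t/60);  SG_post = 1 + (SG_pre−1)·V_pre/V_post
V_post = 36.8 − 5.8·(112/60) = 25.9733
SG_post = 1 + (1.049 − 1)·36.8/25.9733

1.0694


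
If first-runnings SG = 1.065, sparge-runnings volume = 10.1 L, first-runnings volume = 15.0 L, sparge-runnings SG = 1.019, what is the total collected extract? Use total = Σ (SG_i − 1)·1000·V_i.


first = (1.065 − 1)·1000·15.0 = 975.0000
sparge = (1.019 − 1)·1000·10.1 = 191.9000
total = 975.0000 + 191.9000

1166.9000 gravity·L


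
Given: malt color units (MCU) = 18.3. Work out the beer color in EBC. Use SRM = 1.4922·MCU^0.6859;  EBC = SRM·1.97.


SRM = 1.4922·18.3^0.6859 = 10.9583
EBC = 10.9583·1.97

21.5878 EBC


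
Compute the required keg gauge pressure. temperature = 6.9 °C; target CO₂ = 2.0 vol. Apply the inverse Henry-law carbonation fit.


psi = vols/(0.01821 + 0.09011·e^(−0.04·T)) − 14.695
psi = 2.0/(0.01821 + 0.09011·e^(−0.04·6.9)) − 14.695

8.4033 psi


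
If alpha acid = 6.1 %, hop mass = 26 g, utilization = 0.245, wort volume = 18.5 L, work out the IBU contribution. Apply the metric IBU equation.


IBU = (α/100)·mass·U·1000 / V
IBU = (6.1/100)·26·0.245·1000 / 18.5

21.0038 IBU
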